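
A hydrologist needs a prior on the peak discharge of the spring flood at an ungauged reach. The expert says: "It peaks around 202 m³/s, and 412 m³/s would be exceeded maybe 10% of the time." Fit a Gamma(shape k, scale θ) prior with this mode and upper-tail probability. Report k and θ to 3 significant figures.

Gamma(k,θ) with k>1 has mode (k−1)θ, so θ = 202/(k−1).
Need P(X < 412) = 0.9 with θ tied to k this way. Start at k = 2, θ = 202: P(X<412) ≈ 0.605.
Too low — raise k to concentrate. Iterating converges to k ≈ 4.78.
Then θ = 202/(4.78−1) ≈ 53.5.

k ≈ 4.78, θ ≈ 53.5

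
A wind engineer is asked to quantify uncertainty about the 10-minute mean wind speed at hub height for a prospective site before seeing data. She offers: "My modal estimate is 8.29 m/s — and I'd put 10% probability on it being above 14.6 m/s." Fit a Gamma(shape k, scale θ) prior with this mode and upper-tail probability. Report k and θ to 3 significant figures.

Gamma(k,θ) with k>1 has mode (k−1)θ, so θ = 8.29/(k−1).
Need P(X < 14.6) = 0.9 with θ tied to k this way. Start at k = 2, θ = 8.29: P(X<14.6) ≈ 0.526.
Too low — raise k to concentrate. Iterating converges to k ≈ 6.93.
Then θ = 8.29/(6.93−1) ≈ 1.4.

k ≈ 6.93, θ ≈ 1.4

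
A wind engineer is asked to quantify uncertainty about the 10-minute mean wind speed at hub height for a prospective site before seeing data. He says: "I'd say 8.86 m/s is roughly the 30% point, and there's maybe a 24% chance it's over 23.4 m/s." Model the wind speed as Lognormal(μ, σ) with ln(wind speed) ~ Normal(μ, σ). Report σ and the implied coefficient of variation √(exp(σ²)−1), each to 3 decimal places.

σ ≈ 0.789, CV ≈ 0.930

If T ~ Lognormal(μ,σ) then ln T ~ Normal(μ,σ), so the p-quantile of ln T is μ + z_p·σ.
ln(8.86) = 2.182 and ln(23.4) = 3.153; z_{0.3} = -0.5244, z_{0.76} = 0.7063.
σ = (3.153 − 2.182)/(0.7063 − (-0.5244)) = 0.789.
μ = 2.182 − (-0.5244)·0.789 = 2.595.
CV = √(exp(σ²)−1) = √(exp(0.6227)−1) = 0.930.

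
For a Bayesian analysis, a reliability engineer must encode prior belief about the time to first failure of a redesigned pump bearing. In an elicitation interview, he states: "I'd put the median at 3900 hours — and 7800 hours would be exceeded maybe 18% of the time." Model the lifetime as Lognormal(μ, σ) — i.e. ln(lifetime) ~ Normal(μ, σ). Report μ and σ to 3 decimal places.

If T ~ Lognormal(μ,σ) then ln T ~ Normal(μ,σ), so the p-quantile of ln T is μ + z_p·σ.
ln(3900) = 8.269 and ln(7800) = 8.962; z_{0.5} = 0, z_{0.82} = 0.9154.
σ = (8.962 − 8.269)/(0.9154 − (0)) = 0.757.
μ = 8.269 − (0)·0.757 = 8.269.

μ ≈ 8.269, σ ≈ 0.757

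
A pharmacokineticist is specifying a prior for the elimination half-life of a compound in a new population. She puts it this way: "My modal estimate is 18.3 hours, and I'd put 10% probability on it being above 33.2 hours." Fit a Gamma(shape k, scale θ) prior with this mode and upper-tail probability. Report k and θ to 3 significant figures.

k ≈ 6.37, θ ≈ 3.41

Gamma(k,θ) with k>1 has mode (k−1)θ, so θ = 18.3/(k−1).
Need P(X < 33.2) = 0.9 with θ tied to k this way. Start at k = 2, θ = 18.3: P(X<33.2) ≈ 0.541.
Too low — raise k to concentrate. Iterating converges to k ≈ 6.37.
Then θ = 18.3/(6.37−1) ≈ 3.41.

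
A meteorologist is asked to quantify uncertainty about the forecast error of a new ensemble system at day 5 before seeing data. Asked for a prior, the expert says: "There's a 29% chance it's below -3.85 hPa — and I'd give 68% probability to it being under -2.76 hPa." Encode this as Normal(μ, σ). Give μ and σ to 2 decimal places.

For Normal(μ,σ), the p-quantile is μ + z_p·σ. Here z_{0.29} = -0.5534, z_{0.68} = 0.4677.
So -3.85 = μ − 0.5534σ and -2.76 = μ + 0.4677σ.
Subtracting: σ = (-2.76 − -3.85)/(0.4677 − (-0.5534)) = 1.07.
Then μ = -3.85 − (-0.5534)·1.07 = -3.26.

μ = -3.26, σ = 1.07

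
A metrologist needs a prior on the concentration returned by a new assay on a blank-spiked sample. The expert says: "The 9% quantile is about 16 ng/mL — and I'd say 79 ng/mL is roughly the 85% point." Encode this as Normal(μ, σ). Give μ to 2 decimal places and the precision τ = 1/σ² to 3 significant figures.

μ = 51.53, τ = 0.00142

The p-quantile of Normal(μ,σ) is μ + z_p·σ, with z_{0.09} = -1.341 and z_{0.85} = 1.036.
Eliminate σ: μ = (z₂·x₁ − z₁·x₂)/(z₂ − z₁) = (1.036·16 − (-1.341)·79)/2.377 = 51.53.
Then σ = (x₂ − x₁)/(z₂ − z₁) = (79 − 16)/2.377 = 26.50.
Precision τ = 1/σ² = 1/26.5² = 0.00142.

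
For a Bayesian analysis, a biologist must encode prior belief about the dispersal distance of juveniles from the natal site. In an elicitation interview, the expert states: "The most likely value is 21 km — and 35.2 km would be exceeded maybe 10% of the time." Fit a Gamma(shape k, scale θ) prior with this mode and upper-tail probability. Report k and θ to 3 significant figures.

Gamma(k,θ) with k>1 has mode (k−1)θ, so θ = 21/(k−1).
Need P(X < 35.2) = 0.9 with θ tied to k this way. Start at k = 2, θ = 21: P(X<35.2) ≈ 0.499.
Too low — raise k to concentrate. Iterating converges to k ≈ 8.08.
Then θ = 21/(8.08−1) ≈ 2.96.

k ≈ 8.08, θ ≈ 2.96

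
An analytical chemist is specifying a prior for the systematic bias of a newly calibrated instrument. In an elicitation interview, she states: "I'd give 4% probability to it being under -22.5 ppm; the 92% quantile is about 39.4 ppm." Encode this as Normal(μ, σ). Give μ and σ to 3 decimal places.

The p-quantile of Normal(μ,σ) is μ + z_p·σ, with z_{0.04} = -1.751 and z_{0.92} = 1.405.
Eliminate σ: μ = (z₂·x₁ − z₁·x₂)/(z₂ − z₁) = (1.405·-22.5 − (-1.751)·39.4)/3.156 = 11.840.
Then σ = (x₂ − x₁)/(z₂ − z₁) = (39.4 − -22.5)/3.156 = 19.615.

μ = 11.840, σ = 19.615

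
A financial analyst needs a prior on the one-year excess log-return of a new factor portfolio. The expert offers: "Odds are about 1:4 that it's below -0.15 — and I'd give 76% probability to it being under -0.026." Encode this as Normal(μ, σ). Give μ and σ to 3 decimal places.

For Normal(μ,σ), the p-quantile is μ + z_p·σ. Here z_{0.2} = -0.8416, z_{0.76} = 0.7063.
So -0.15 = μ − 0.8416σ and -0.026 = μ + 0.7063σ.
Subtracting: σ = (-0.026 − -0.15)/(0.7063 − (-0.8416)) = 0.080.
Then μ = -0.15 − (-0.8416)·0.080 = -0.083.

μ = -0.083, σ = 0.080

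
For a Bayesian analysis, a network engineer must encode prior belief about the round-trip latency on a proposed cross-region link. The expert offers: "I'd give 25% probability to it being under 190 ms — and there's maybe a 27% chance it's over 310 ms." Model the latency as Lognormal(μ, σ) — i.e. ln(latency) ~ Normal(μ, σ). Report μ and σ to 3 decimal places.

μ ≈ 5.504, σ ≈ 0.380

If T ~ Lognormal(μ,σ) then ln T ~ Normal(μ,σ), so the p-quantile of ln T is μ + z_p·σ.
ln(190) = 5.247 and ln(310) = 5.737; z_{0.25} = -0.6745, z_{0.73} = 0.6128.
σ = (5.737 − 5.247)/(0.6128 − (-0.6745)) = 0.380.
μ = 5.247 − (-0.6745)·0.380 = 5.504.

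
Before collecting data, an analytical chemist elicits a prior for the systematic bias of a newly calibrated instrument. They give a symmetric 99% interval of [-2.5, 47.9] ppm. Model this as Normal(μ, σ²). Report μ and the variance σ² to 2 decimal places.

μ = 22.70, σ² = 95.71

A symmetric 99% interval runs μ ± z·σ with z = 2.576.
Half-width = 25.2, so σ = 25.2/2.576 = 9.783 and σ² = 95.71.
μ is the interval midpoint, 22.70.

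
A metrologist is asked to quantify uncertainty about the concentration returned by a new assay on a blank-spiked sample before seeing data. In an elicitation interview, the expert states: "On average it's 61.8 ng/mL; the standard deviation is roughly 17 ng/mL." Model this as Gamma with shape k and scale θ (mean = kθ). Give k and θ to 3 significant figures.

k ≈ 13.2, θ ≈ 4.68

For Gamma(k, scale θ): mean = kθ, variance = kθ², so CV = 1/√k.
CV = SD/mean = 17/61.8 = 0.2751, hence k = 1/CV² = 13.2.
Then θ = mean/k = 61.8/13.2 = 4.68.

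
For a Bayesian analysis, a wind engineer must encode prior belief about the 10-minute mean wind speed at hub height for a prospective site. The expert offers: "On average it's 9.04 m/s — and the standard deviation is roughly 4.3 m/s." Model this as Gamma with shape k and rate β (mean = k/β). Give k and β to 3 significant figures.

k ≈ 4.42, β ≈ 0.489

For Gamma(k, rate β): mean = k/β, variance = k/β², so CV = 1/√k.
CV = SD/mean = 4.3/9.04 = 0.4757, hence k = 1/CV² = 4.42.
Then β = k/mean = 4.42/9.04 = 0.489.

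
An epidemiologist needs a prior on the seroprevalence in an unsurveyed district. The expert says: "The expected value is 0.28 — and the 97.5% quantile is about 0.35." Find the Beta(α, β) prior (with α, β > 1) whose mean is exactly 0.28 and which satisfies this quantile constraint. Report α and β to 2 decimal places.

With mean 0.28 fixed, write α = 0.28s, β = 0.72s where s = α+β.
Need P(θ < 0.35) = 0.975 under Beta(0.28s, 0.72s). Normal approximation: (q−m)/√(m(1−m)/s) ≈ z_{0.975} = 1.96, so s ≈ 0.28·0.72·(1.96)²/(0.35−0.28)² = 158.0.
At s = 158.0: P(θ<0.35) ≈ 0.971. Adjusting to match 0.975 gives s ≈ 168.26.
So α = 0.28·168.26 ≈ 47.11, β = 0.72·168.26 ≈ 121.15.

α ≈ 47.11, β ≈ 121.15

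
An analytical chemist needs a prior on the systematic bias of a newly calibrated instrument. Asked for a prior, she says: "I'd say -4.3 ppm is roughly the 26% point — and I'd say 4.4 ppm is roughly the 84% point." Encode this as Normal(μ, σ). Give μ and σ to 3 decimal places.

For Normal(μ,σ), the p-quantile is μ + z_p·σ. Here z_{0.26} = -0.6433, z_{0.84} = 0.9945.
So -4.3 = μ − 0.6433σ and 4.4 = μ + 0.9945σ.
Subtracting: σ = (4.4 − -4.3)/(0.9945 − (-0.6433)) = 5.312.
Then μ = -4.3 − (-0.6433)·5.312 = -0.883.

μ = -0.883, σ = 5.312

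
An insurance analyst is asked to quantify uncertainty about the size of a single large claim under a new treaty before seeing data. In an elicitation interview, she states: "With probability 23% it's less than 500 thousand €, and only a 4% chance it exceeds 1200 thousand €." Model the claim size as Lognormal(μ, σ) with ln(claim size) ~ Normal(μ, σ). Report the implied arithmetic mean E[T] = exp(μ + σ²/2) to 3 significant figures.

E[T] ≈ 690 thousand €

If T ~ Lognormal(μ,σ) then ln T ~ Normal(μ,σ), so the p-quantile of ln T is μ + z_p·σ.
ln(500) = 6.215 and ln(1200) = 7.09; z_{0.23} = -0.7388, z_{0.96} = 1.751.
σ = (7.09 − 6.215)/(1.751 − (-0.7388)) = 0.352.
μ = 6.215 − (-0.7388)·0.352 = 6.474.
E[T] = exp(μ + σ²/2) = exp(6.474 + 0.0618) = 690 thousand €.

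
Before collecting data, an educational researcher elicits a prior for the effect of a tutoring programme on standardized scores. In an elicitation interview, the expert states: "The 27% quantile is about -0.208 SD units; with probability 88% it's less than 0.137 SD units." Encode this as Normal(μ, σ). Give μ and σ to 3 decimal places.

μ = -0.090, σ = 0.193

For Normal(μ,σ), the p-quantile is μ + z_p·σ. Here z_{0.27} = -0.6128, z_{0.88} = 1.175.
So -0.208 = μ − 0.6128σ and 0.137 = μ + 1.175σ.
Subtracting: σ = (0.137 − -0.208)/(1.175 − (-0.6128)) = 0.193.
Then μ = -0.208 − (-0.6128)·0.193 = -0.090.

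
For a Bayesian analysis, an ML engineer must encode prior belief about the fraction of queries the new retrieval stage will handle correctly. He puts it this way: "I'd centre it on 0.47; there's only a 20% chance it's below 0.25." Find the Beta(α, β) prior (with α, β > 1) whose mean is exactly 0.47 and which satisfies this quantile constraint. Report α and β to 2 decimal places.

With mean 0.47 fixed, write α = 0.47s, β = 0.53s where s = α+β.
Need P(θ < 0.25) = 0.2 under Beta(0.47s, 0.53s). Normal approximation: (q−m)/√(m(1−m)/s) ≈ z_{0.2} = -0.842, so s ≈ 0.47·0.53·(-0.842)²/(0.25−0.47)² = 3.6.
At s = 3.6: P(θ<0.25) ≈ 0.204. Adjusting to match 0.2 gives s ≈ 3.76.
So α = 0.47·3.76 ≈ 1.77, β = 0.53·3.76 ≈ 1.99.

α ≈ 1.77, β ≈ 1.99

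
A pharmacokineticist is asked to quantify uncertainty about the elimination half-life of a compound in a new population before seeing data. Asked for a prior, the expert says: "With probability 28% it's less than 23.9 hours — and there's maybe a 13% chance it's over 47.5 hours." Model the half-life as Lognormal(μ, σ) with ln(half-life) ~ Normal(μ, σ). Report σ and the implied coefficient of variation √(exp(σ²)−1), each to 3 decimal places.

σ ≈ 0.402, CV ≈ 0.419

If T ~ Lognormal(μ,σ) then ln T ~ Normal(μ,σ), so the p-quantile of ln T is μ + z_p·σ.
ln(23.9) = 3.174 and ln(47.5) = 3.861; z_{0.28} = -0.5828, z_{0.87} = 1.126.
σ = (3.861 − 3.174)/(1.126 − (-0.5828)) = 0.402.
μ = 3.174 − (-0.5828)·0.402 = 3.408.
CV = √(exp(σ²)−1) = √(exp(0.1615)−1) = 0.419.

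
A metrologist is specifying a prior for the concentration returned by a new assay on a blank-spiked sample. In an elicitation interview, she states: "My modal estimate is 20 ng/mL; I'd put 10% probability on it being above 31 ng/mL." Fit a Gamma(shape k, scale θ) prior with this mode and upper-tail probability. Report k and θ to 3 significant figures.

Gamma(k,θ) with k>1 has mode (k−1)θ, so θ = 20/(k−1).
Need P(X < 31) = 0.9 with θ tied to k this way. Start at k = 2, θ = 20: P(X<31) ≈ 0.459.
Too low — raise k to concentrate. Iterating converges to k ≈ 10.7.
Then θ = 20/(10.7−1) ≈ 2.05.

k ≈ 10.7, θ ≈ 2.05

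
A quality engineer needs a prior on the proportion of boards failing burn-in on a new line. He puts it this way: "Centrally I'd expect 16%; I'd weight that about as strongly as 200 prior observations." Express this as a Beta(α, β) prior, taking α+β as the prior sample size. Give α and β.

α = 32, β = 168

Under the effective-sample-size interpretation, Beta(α, β) has prior mean α/(α+β) and prior sample size α+β.
So α+β = 200 and α/(α+β) = 0.16, giving α = 0.16·200 = 32 and β = 200 − 32 = 168.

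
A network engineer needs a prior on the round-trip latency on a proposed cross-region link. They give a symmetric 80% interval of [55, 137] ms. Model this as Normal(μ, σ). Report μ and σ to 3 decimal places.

μ = 96.000, σ = 31.992

A symmetric 80% interval runs μ ± z·σ with z = 1.282.
Half-width = 41, so σ = 41/1.282 = 31.992.
μ is the interval midpoint, 96.000.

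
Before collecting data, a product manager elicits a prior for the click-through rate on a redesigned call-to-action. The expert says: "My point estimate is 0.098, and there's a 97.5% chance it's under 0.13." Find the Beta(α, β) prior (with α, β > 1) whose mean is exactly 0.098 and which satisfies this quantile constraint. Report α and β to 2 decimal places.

With mean 0.098 fixed, write α = 0.098s, β = 0.902s where s = α+β.
Need P(θ < 0.13) = 0.975 under Beta(0.098s, 0.902s). Normal approximation: (q−m)/√(m(1−m)/s) ≈ z_{0.975} = 1.96, so s ≈ 0.098·0.902·(1.96)²/(0.13−0.098)² = 331.6.
At s = 331.6: P(θ<0.13) ≈ 0.968. Adjusting to match 0.975 gives s ≈ 375.27.
So α = 0.098·375.27 ≈ 36.78, β = 0.902·375.27 ≈ 338.49.

α ≈ 36.78, β ≈ 338.49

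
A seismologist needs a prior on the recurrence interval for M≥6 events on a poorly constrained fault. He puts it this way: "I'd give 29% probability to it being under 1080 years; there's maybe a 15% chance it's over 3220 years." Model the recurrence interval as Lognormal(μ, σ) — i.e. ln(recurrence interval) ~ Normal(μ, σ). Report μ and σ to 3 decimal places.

If T ~ Lognormal(μ,σ) then ln T ~ Normal(μ,σ), so the p-quantile of ln T is μ + z_p·σ.
ln(1080) = 6.985 and ln(3220) = 8.077; z_{0.29} = -0.5534, z_{0.85} = 1.036.
σ = (8.077 − 6.985)/(1.036 − (-0.5534)) = 0.687.
μ = 6.985 − (-0.5534)·0.687 = 7.365.

μ ≈ 7.365, σ ≈ 0.687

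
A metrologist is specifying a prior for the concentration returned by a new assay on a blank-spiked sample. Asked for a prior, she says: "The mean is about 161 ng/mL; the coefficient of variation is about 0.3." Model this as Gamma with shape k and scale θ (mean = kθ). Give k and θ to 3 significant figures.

For Gamma(k, scale θ): mean = kθ, variance = kθ², so CV = 1/√k.
CV = 0.3, hence k = 1/CV² = 11.1.
Then θ = mean/k = 161/11.1 = 14.5.

k ≈ 11.1, θ ≈ 14.5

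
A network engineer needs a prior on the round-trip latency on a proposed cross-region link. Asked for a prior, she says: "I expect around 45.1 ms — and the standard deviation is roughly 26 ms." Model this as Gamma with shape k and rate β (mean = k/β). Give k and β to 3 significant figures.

k ≈ 3.01, β ≈ 0.0667

For Gamma(k, rate β): mean = k/β, variance = k/β², so CV = 1/√k.
CV = SD/mean = 26/45.1 = 0.5765, hence k = 1/CV² = 3.01.
Then β = k/mean = 3.01/45.1 = 0.0667.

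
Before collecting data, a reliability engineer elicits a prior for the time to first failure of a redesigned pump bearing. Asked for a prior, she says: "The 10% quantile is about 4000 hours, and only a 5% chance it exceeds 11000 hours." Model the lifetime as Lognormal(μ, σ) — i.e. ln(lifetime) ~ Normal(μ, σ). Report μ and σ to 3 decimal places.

If T ~ Lognormal(μ,σ) then ln T ~ Normal(μ,σ), so the p-quantile of ln T is μ + z_p·σ.
ln(4000) = 8.294 and ln(11000) = 9.306; z_{0.1} = -1.282, z_{0.95} = 1.645.
σ = (9.306 − 8.294)/(1.645 − (-1.282)) = 0.346.
μ = 8.294 − (-1.282)·0.346 = 8.737.

μ ≈ 8.737, σ ≈ 0.346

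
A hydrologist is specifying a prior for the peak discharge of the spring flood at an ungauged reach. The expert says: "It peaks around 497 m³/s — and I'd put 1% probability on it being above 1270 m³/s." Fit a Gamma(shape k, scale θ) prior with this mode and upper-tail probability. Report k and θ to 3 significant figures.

Gamma(k,θ) with k>1 has mode (k−1)θ, so θ = 497/(k−1).
Need P(X < 1270) = 0.99 with θ tied to k this way. Start at k = 2, θ = 497: P(X<1270) ≈ 0.724.
Too low — raise k to concentrate. Iterating converges to k ≈ 6.31.
Then θ = 497/(6.31−1) ≈ 93.6.

k ≈ 6.31, θ ≈ 93.6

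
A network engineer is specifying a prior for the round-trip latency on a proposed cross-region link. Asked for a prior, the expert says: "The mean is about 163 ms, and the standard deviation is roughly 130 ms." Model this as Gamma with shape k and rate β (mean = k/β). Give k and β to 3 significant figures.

k ≈ 1.57, β ≈ 0.00964

For Gamma(k, rate β): mean = k/β, variance = k/β², so CV = 1/√k.
CV = SD/mean = 130/163 = 0.7975, hence k = 1/CV² = 1.57.
Then β = k/mean = 1.57/163 = 0.00964.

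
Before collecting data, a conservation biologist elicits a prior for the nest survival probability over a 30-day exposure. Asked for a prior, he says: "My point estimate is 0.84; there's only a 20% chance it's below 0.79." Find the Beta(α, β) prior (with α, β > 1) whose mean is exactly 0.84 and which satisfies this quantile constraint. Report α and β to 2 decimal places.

With mean 0.84 fixed, write α = 0.84s, β = 0.16s where s = α+β.
Need P(θ < 0.79) = 0.2 under Beta(0.84s, 0.16s). Normal approximation: (q−m)/√(m(1−m)/s) ≈ z_{0.2} = -0.842, so s ≈ 0.84·0.16·(-0.842)²/(0.79−0.84)² = 38.1.
At s = 38.1: P(θ<0.79) ≈ 0.190. Adjusting to match 0.2 gives s ≈ 34.32.
So α = 0.84·34.32 ≈ 28.83, β = 0.16·34.32 ≈ 5.49.

α ≈ 28.83, β ≈ 5.49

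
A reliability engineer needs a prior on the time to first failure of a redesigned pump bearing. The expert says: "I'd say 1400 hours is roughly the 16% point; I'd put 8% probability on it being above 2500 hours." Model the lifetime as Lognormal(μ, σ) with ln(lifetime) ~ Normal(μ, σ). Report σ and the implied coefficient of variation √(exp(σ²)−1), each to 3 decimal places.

If T ~ Lognormal(μ,σ) then ln T ~ Normal(μ,σ), so the p-quantile of ln T is μ + z_p·σ.
ln(1400) = 7.244 and ln(2500) = 7.824; z_{0.16} = -0.9945, z_{0.92} = 1.405.
σ = (7.824 − 7.244)/(1.405 − (-0.9945)) = 0.242.
μ = 7.244 − (-0.9945)·0.242 = 7.485.
CV = √(exp(σ²)−1) = √(exp(0.0584)−1) = 0.245.

σ ≈ 0.242, CV ≈ 0.245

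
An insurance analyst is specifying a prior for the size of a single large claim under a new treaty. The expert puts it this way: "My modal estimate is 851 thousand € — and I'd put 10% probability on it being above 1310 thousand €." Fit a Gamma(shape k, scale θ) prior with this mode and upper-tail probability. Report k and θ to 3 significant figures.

Gamma(k,θ) with k>1 has mode (k−1)θ, so θ = 851/(k−1).
Need P(X < 1310) = 0.9 with θ tied to k this way. Start at k = 2, θ = 851: P(X<1310) ≈ 0.455.
Too low — raise k to concentrate. Iterating converges to k ≈ 11.
Then θ = 851/(11−1) ≈ 84.8.

k ≈ 11, θ ≈ 84.8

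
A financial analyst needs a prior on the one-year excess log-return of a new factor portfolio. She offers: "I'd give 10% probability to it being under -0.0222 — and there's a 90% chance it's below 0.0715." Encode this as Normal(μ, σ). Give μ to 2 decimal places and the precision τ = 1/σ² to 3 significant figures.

μ = 0.02, τ = 748

For Normal(μ,σ), the p-quantile is μ + z_p·σ. Here z_{0.1} = -1.282, z_{0.9} = 1.282.
So -0.0222 = μ − 1.282σ and 0.0715 = μ + 1.282σ.
Subtracting: σ = (0.0715 − -0.0222)/(1.282 − (-1.282)) = 0.04.
Then μ = -0.0222 − (-1.282)·0.04 = 0.02.
Precision τ = 1/σ² = 1/0.03656² = 748.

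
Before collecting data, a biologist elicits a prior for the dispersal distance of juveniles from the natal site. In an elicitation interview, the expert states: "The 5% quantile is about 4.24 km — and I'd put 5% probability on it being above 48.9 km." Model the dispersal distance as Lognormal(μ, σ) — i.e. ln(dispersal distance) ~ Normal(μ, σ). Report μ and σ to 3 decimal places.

μ ≈ 2.667, σ ≈ 0.743

If T ~ Lognormal(μ,σ) then ln T ~ Normal(μ,σ), so the p-quantile of ln T is μ + z_p·σ.
ln(4.24) = 1.445 and ln(48.9) = 3.89; z_{0.05} = -1.645, z_{0.95} = 1.645.
σ = (3.89 − 1.445)/(1.645 − (-1.645)) = 0.743.
μ = 1.445 − (-1.645)·0.743 = 2.667.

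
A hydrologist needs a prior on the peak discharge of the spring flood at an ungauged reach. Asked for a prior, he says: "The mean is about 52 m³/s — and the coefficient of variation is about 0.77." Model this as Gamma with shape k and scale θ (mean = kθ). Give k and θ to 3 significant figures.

k ≈ 1.69, θ ≈ 30.8

For Gamma(k, scale θ): mean = kθ, variance = kθ², so CV = 1/√k.
CV = 0.77, hence k = 1/CV² = 1.69.
Then θ = mean/k = 52/1.69 = 30.8.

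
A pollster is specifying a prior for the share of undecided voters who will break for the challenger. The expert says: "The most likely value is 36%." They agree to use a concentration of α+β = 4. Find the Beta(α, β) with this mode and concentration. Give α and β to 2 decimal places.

α = 1.72, β = 2.28

For α,β > 1 the Beta mode is (α−1)/(α+β−2). With α+β = 4, the mode is (α−1)/2.
Set (α−1)/2 = 0.36 → α = 1 + 0.36·2 = 1.72.
β = 4 − α = 2.28.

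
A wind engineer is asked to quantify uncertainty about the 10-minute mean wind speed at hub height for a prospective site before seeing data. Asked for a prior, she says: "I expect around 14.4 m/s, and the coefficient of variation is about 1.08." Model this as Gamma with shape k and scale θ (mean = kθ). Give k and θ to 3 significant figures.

k ≈ 0.857, θ ≈ 16.8

For Gamma(k, scale θ): mean = kθ, variance = kθ², so CV = 1/√k.
CV = 1.08, hence k = 1/CV² = 0.857.
Then θ = mean/k = 14.4/0.857 = 16.8.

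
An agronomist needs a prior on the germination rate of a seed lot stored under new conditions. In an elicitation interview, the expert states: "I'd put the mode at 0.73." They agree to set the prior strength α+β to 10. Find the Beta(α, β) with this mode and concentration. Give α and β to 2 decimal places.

For α,β > 1 the Beta mode is (α−1)/(α+β−2). With α+β = 10, the mode is (α−1)/8.
Set (α−1)/8 = 0.73 → α = 1 + 0.73·8 = 6.84.
β = 10 − α = 3.16.

α = 6.84, β = 3.16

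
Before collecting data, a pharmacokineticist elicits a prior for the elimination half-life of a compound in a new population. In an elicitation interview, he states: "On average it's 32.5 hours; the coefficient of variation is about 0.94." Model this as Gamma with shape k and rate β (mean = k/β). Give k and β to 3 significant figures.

k ≈ 1.13, β ≈ 0.0348

For Gamma(k, rate β): mean = k/β, variance = k/β², so CV = 1/√k.
CV = 0.94, hence k = 1/CV² = 1.13.
Then β = k/mean = 1.13/32.5 = 0.0348.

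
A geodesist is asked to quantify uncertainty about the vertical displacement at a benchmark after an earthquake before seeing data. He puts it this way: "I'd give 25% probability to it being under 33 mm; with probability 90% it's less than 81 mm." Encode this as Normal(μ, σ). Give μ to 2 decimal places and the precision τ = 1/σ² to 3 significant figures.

For Normal(μ,σ), the p-quantile is μ + z_p·σ. Here z_{0.25} = -0.6745, z_{0.9} = 1.282.
So 33 = μ − 0.6745σ and 81 = μ + 1.282σ.
Subtracting: σ = (81 − 33)/(1.282 − (-0.6745)) = 24.54.
Then μ = 33 − (-0.6745)·24.54 = 49.55.
Precision τ = 1/σ² = 1/24.54² = 0.00166.

μ = 49.55, τ = 0.00166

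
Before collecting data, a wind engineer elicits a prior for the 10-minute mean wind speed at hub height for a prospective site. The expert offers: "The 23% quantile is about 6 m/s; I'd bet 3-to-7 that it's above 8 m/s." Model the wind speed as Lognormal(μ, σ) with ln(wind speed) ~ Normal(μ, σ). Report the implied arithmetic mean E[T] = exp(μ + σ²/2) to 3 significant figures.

If T ~ Lognormal(μ,σ) then ln T ~ Normal(μ,σ), so the p-quantile of ln T is μ + z_p·σ.
ln(6) = 1.792 and ln(8) = 2.079; z_{0.23} = -0.7388, z_{0.7} = 0.5244.
σ = (2.079 − 1.792)/(0.5244 − (-0.7388)) = 0.228.
μ = 1.792 − (-0.7388)·0.228 = 1.960.
E[T] = exp(μ + σ²/2) = exp(1.960 + 0.0259) = 7.29 m/s.

E[T] ≈ 7.29 m/s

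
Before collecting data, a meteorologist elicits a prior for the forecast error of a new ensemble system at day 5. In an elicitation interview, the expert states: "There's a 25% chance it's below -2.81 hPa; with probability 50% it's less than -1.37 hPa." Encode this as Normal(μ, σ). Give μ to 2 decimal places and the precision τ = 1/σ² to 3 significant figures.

For Normal(μ,σ), the p-quantile is μ + z_p·σ. Here z_{0.25} = -0.6745, z_{0.5} = 0.
So -2.81 = μ − 0.6745σ and -1.37 = μ + 0σ.
Subtracting: σ = (-1.37 − -2.81)/(0 − (-0.6745)) = 2.13.
Then μ = -2.81 − (-0.6745)·2.13 = -1.37.
Precision τ = 1/σ² = 1/2.135² = 0.219.

μ = -1.37, τ = 0.219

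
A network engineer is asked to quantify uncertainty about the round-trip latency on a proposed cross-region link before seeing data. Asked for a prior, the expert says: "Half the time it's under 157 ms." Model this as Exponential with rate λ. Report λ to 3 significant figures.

Exponential median = ln 2 / λ, so λ = ln 2 / 157.0 = 0.00441.

λ ≈ 0.00441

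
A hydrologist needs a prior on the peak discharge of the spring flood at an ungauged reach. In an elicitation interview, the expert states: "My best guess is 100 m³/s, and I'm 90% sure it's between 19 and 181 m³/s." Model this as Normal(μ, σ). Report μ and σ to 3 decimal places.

A symmetric 90% interval runs μ ± z·σ with z = 1.645.
Half-width = 81, so σ = 81/1.645 = 49.245.
μ is the stated best guess, 100.000.

μ = 100.000, σ = 49.245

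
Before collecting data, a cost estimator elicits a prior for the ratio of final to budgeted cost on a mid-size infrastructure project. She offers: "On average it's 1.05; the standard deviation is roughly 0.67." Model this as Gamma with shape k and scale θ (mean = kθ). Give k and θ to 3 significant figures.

k ≈ 2.46, θ ≈ 0.428

For Gamma(k, scale θ): mean = kθ, variance = kθ², so CV = 1/√k.
CV = SD/mean = 0.67/1.05 = 0.6381, hence k = 1/CV² = 2.46.
Then θ = mean/k = 1.05/2.46 = 0.428.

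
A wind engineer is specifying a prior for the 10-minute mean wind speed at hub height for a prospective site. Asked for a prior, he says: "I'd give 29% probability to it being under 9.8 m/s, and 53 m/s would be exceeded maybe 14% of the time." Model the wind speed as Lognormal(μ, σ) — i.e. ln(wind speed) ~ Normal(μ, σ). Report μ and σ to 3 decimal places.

μ ≈ 2.854, σ ≈ 1.033

If T ~ Lognormal(μ,σ) then ln T ~ Normal(μ,σ), so the p-quantile of ln T is μ + z_p·σ.
ln(9.8) = 2.282 and ln(53) = 3.97; z_{0.29} = -0.5534, z_{0.86} = 1.08.
σ = (3.97 − 2.282)/(1.08 − (-0.5534)) = 1.033.
μ = 2.282 − (-0.5534)·1.033 = 2.854.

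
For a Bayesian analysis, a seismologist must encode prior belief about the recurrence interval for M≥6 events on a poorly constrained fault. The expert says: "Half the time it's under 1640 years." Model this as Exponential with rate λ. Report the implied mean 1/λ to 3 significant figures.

Exponential median = ln 2 / λ, so λ = ln 2 / 1640.0 = 0.000423.
Mean = 1/λ = 2370 years.

mean ≈ 2370 years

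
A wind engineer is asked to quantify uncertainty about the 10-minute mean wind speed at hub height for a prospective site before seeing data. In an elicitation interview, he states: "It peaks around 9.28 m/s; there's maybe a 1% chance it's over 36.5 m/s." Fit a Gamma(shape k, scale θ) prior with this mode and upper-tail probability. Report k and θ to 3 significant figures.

k ≈ 3.24, θ ≈ 4.14

Gamma(k,θ) with k>1 has mode (k−1)θ, so θ = 9.28/(k−1).
Need P(X < 36.5) = 0.99 with θ tied to k this way. Start at k = 2, θ = 9.28: P(X<36.5) ≈ 0.903.
Too low — raise k to concentrate. Iterating converges to k ≈ 3.24.
Then θ = 9.28/(3.24−1) ≈ 4.14.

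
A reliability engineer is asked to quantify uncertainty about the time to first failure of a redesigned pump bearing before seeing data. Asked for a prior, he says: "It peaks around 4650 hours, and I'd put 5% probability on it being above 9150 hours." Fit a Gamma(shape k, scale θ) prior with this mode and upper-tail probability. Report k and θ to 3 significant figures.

k ≈ 7.06, θ ≈ 768

Gamma(k,θ) with k>1 has mode (k−1)θ, so θ = 4650/(k−1).
Need P(X < 9150) = 0.95 with θ tied to k this way. Start at k = 2, θ = 4650: P(X<9150) ≈ 0.585.
Too low — raise k to concentrate. Iterating converges to k ≈ 7.06.
Then θ = 4650/(7.06−1) ≈ 768.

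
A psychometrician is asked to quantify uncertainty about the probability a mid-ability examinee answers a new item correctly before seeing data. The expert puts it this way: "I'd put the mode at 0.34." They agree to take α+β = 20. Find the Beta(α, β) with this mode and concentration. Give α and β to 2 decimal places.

For α,β > 1 the Beta mode is (α−1)/(α+β−2). With α+β = 20, the mode is (α−1)/18.
Set (α−1)/18 = 0.34 → α = 1 + 0.34·18 = 7.12.
β = 20 − α = 12.88.

α = 7.12, β = 12.88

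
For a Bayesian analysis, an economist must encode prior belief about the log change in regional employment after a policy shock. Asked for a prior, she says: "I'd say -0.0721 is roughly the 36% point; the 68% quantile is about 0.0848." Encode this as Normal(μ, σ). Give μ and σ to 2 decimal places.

μ = -0.00, σ = 0.19

The p-quantile of Normal(μ,σ) is μ + z_p·σ, with z_{0.36} = -0.3585 and z_{0.68} = 0.4677.
Eliminate σ: μ = (z₂·x₁ − z₁·x₂)/(z₂ − z₁) = (0.4677·-0.0721 − (-0.3585)·0.0848)/0.8262 = -0.00.
Then σ = (x₂ − x₁)/(z₂ − z₁) = (0.0848 − -0.0721)/0.8262 = 0.19.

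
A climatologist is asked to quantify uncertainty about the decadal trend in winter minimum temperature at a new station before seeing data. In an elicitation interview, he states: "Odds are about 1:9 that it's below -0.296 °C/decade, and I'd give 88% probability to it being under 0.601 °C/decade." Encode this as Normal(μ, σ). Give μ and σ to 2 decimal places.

μ = 0.17, σ = 0.37

The p-quantile of Normal(μ,σ) is μ + z_p·σ, with z_{0.1} = -1.282 and z_{0.88} = 1.175.
Eliminate σ: μ = (z₂·x₁ − z₁·x₂)/(z₂ − z₁) = (1.175·-0.296 − (-1.282)·0.601)/2.457 = 0.17.
Then σ = (x₂ − x₁)/(z₂ − z₁) = (0.601 − -0.296)/2.457 = 0.37.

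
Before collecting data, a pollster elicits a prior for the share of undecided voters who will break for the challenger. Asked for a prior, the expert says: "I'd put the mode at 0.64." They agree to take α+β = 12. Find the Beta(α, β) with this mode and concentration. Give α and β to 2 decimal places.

For α,β > 1 the Beta mode is (α−1)/(α+β−2). With α+β = 12, the mode is (α−1)/10.
Set (α−1)/10 = 0.64 → α = 1 + 0.64·10 = 7.40.
β = 12 − α = 4.60.

α = 7.40, β = 4.60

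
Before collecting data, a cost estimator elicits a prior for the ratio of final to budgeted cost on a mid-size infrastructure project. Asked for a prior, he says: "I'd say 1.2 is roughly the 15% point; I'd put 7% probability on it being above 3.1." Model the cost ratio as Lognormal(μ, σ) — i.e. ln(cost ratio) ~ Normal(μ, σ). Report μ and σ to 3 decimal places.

If T ~ Lognormal(μ,σ) then ln T ~ Normal(μ,σ), so the p-quantile of ln T is μ + z_p·σ.
ln(1.2) = 0.1823 and ln(3.1) = 1.131; z_{0.15} = -1.036, z_{0.93} = 1.476.
σ = (1.131 − 0.1823)/(1.476 − (-1.036)) = 0.378.
μ = 0.1823 − (-1.036)·0.378 = 0.574.

μ ≈ 0.574, σ ≈ 0.378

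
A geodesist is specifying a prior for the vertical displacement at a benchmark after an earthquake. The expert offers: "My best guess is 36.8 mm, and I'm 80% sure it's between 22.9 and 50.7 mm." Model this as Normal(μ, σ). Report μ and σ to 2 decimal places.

A symmetric 80% interval runs μ ± z·σ with z = 1.282.
Half-width = 13.9, so σ = 13.9/1.282 = 10.85.
μ is the stated best guess, 36.80.

μ = 36.80, σ = 10.85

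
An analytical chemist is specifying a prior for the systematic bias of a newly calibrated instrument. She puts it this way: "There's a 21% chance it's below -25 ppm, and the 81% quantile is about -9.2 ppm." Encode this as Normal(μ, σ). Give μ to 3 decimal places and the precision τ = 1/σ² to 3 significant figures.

For Normal(μ,σ), the p-quantile is μ + z_p·σ. Here z_{0.21} = -0.8064, z_{0.81} = 0.8779.
So -25 = μ − 0.8064σ and -9.2 = μ + 0.8779σ.
Subtracting: σ = (-9.2 − -25)/(0.8779 − (-0.8064)) = 9.381.
Then μ = -25 − (-0.8064)·9.381 = -17.435.
Precision τ = 1/σ² = 1/9.381² = 0.0114.

μ = -17.435, τ = 0.0114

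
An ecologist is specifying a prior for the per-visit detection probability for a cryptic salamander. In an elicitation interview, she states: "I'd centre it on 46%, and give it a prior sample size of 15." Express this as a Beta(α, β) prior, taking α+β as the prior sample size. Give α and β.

α = 6.9, β = 8.1

Under the effective-sample-size interpretation, Beta(α, β) has prior mean α/(α+β) and prior sample size α+β.
So α+β = 15 and α/(α+β) = 0.46, giving α = 0.46·15 = 6.9 and β = 15 − 6.9 = 8.1.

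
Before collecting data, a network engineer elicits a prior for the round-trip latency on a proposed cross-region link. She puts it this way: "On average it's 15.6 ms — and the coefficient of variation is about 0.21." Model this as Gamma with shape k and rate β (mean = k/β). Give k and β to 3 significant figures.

k ≈ 22.7, β ≈ 1.45

For Gamma(k, rate β): mean = k/β, variance = k/β², so CV = 1/√k.
CV = 0.21, hence k = 1/CV² = 22.7.
Then β = k/mean = 22.7/15.6 = 1.45.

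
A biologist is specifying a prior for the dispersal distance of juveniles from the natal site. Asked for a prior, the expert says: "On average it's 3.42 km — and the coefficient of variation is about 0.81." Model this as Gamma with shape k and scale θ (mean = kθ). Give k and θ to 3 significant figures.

For Gamma(k, scale θ): mean = kθ, variance = kθ², so CV = 1/√k.
CV = 0.81, hence k = 1/CV² = 1.52.
Then θ = mean/k = 3.42/1.52 = 2.24.

k ≈ 1.52, θ ≈ 2.24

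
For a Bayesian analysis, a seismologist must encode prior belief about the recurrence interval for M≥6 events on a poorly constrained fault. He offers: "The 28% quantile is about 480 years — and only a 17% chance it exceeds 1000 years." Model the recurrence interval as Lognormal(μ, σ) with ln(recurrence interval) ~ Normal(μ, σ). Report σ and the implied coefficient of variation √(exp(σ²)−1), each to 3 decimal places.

If T ~ Lognormal(μ,σ) then ln T ~ Normal(μ,σ), so the p-quantile of ln T is μ + z_p·σ.
ln(480) = 6.174 and ln(1000) = 6.908; z_{0.28} = -0.5828, z_{0.83} = 0.9542.
σ = (6.908 − 6.174)/(0.9542 − (-0.5828)) = 0.478.
μ = 6.174 − (-0.5828)·0.478 = 6.452.
CV = √(exp(σ²)−1) = √(exp(0.2280)−1) = 0.506.

σ ≈ 0.478, CV ≈ 0.506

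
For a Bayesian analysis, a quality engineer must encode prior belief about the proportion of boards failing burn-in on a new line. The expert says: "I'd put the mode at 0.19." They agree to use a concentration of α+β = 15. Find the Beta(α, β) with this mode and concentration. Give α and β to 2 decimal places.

For α,β > 1 the Beta mode is (α−1)/(α+β−2). With α+β = 15, the mode is (α−1)/13.
Set (α−1)/13 = 0.19 → α = 1 + 0.19·13 = 3.47.
β = 15 − α = 11.53.

α = 3.47, β = 11.53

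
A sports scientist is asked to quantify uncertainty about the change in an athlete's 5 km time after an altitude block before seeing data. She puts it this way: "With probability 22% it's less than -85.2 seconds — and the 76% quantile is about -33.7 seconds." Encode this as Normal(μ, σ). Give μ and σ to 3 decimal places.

The p-quantile of Normal(μ,σ) is μ + z_p·σ, with z_{0.22} = -0.7722 and z_{0.76} = 0.7063.
Eliminate σ: μ = (z₂·x₁ − z₁·x₂)/(z₂ − z₁) = (0.7063·-85.2 − (-0.7722)·-33.7)/1.478 = -58.302.
Then σ = (x₂ − x₁)/(z₂ − z₁) = (-33.7 − -85.2)/1.478 = 34.833.

μ = -58.302, σ = 34.833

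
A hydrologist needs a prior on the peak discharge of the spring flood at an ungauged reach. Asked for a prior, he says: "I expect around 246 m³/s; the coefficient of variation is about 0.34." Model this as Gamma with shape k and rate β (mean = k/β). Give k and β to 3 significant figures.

For Gamma(k, rate β): mean = k/β, variance = k/β², so CV = 1/√k.
CV = 0.34, hence k = 1/CV² = 8.65.
Then β = k/mean = 8.65/246 = 0.0352.

k ≈ 8.65, β ≈ 0.0352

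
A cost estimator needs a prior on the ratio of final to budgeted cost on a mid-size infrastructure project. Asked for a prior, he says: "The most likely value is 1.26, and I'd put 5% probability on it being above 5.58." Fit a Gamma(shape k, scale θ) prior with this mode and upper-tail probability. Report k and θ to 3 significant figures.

Gamma(k,θ) with k>1 has mode (k−1)θ, so θ = 1.26/(k−1).
Need P(X < 5.58) = 0.95 with θ tied to k this way. Start at k = 2, θ = 1.26: P(X<5.58) ≈ 0.935.
Too low — raise k to concentrate. Iterating converges to k ≈ 2.11.
Then θ = 1.26/(2.11−1) ≈ 1.13.

k ≈ 2.11, θ ≈ 1.13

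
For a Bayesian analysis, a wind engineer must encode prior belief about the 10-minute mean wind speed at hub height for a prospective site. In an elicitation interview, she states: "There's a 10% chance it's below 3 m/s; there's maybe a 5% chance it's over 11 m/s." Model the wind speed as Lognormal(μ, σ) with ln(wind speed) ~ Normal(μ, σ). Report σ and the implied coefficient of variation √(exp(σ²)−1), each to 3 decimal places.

If T ~ Lognormal(μ,σ) then ln T ~ Normal(μ,σ), so the p-quantile of ln T is μ + z_p·σ.
ln(3) = 1.099 and ln(11) = 2.398; z_{0.1} = -1.282, z_{0.95} = 1.645.
σ = (2.398 − 1.099)/(1.645 − (-1.282)) = 0.444.
μ = 1.099 − (-1.282)·0.444 = 1.668.
CV = √(exp(σ²)−1) = √(exp(0.1971)−1) = 0.467.

σ ≈ 0.444, CV ≈ 0.467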